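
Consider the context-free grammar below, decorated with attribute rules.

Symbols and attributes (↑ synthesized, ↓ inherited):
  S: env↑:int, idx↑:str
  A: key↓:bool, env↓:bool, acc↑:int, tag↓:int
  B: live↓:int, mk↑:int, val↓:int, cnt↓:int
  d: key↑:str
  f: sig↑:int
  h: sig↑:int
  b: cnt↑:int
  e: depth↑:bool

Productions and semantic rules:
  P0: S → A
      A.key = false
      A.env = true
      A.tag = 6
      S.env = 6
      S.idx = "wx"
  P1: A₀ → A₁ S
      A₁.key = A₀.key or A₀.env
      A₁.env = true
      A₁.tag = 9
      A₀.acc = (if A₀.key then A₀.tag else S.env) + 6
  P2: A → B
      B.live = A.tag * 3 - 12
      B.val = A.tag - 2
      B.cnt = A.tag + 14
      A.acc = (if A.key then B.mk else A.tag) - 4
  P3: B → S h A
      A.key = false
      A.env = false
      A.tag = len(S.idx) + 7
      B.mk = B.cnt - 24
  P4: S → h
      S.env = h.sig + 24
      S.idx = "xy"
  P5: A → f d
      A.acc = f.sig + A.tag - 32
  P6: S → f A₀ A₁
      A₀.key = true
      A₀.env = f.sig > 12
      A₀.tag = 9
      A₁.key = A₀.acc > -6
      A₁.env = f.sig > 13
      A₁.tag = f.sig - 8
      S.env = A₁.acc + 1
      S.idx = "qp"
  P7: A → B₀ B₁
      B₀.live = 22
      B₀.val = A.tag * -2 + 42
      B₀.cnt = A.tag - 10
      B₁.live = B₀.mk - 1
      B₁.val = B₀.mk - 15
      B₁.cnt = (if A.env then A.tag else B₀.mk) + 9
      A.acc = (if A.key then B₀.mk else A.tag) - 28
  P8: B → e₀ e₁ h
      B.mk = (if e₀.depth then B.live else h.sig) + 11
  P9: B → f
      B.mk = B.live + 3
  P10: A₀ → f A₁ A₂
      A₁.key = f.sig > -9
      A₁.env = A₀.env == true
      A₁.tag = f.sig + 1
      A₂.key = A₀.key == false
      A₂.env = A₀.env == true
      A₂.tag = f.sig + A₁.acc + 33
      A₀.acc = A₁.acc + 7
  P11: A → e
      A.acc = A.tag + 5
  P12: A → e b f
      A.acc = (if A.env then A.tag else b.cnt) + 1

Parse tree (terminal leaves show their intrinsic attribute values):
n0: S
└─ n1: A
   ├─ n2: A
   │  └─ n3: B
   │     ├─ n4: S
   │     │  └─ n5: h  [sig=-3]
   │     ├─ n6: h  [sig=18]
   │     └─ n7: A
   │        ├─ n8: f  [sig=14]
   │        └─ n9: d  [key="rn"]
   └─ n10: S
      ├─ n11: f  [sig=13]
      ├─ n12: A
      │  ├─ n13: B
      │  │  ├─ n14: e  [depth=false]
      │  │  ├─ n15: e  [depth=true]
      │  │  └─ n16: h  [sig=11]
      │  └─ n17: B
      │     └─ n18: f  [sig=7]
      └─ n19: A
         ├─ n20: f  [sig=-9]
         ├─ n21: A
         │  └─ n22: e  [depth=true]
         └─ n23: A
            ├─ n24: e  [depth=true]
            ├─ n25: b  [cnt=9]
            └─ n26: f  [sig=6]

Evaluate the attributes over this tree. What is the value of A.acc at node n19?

4

1. n1.key = false  [false]
2. n1.env = true  [true]
3. n1.tag = 6  [6]
4. n2.key = true  [A₀.key or A₀.env]
5. n2.env = true  [true]
6. n2.tag = 9  [9]
7. n3.live = 15  [A.tag * 3 - 12]
8. n3.val = 7  [A.tag - 2]
9. n3.cnt = 23  [A.tag + 14]
10. n5.sig = -3  [terminal]
11. n4.env = 21  [h.sig + 24]
12. n4.idx = "xy"  ["xy"]
13. n6.sig = 18  [terminal]
14. n7.key = false  [false]
15. n7.env = false  [false]
16. n7.tag = 9  [len(S.idx) + 7]
17. n8.sig = 14  [terminal]
18. n9.key = "rn"  [terminal]
19. n7.acc = -9  [f.sig + A.tag - 32]
20. n3.mk = -1  [B.cnt - 24]
21. n2.acc = -5  [(if A.key then B.mk else A.tag) - 4]
22. n11.sig = 13  [terminal]
23. n12.key = true  [true]
24. n12.env = true  [f.sig > 12]
25. n12.tag = 9  [9]
26. n13.live = 22  [22]
27. n13.val = 24  [A.tag * -2 + 42]
28. n13.cnt = -1  [A.tag - 10]
29. n14.depth = false  [terminal]
30. n15.depth = true  [terminal]
31. n16.sig = 11  [terminal]
32. n13.mk = 22  [(if e₀.depth then B.live else h.sig) + 11]
33. n17.live = 21  [B₀.mk - 1]
34. n17.val = 7  [B₀.mk - 15]
35. n17.cnt = 18  [(if A.env then A.tag else B₀.mk) + 9]
36. n18.sig = 7  [terminal]
37. n17.mk = 24  [B.live + 3]
38. n12.acc = -6  [(if A.key then B₀.mk else A.tag) - 28]
39. n19.key = false  [A₀.acc > -6]
40. n19.env = false  [f.sig > 13]
41. n19.tag = 5  [f.sig - 8]
42. n20.sig = -9  [terminal]
43. n21.key = false  [f.sig > -9]
44. n21.env = false  [A₀.env == true]
45. n21.tag = -8  [f.sig + 1]
46. n22.depth = true  [terminal]
47. n21.acc = -3  [A.tag + 5]
48. n23.key = true  [A₀.key == false]
49. n23.env = false  [A₀.env == true]
50. n23.tag = 21  [f.sig + A₁.acc + 33]
51. n24.depth = true  [terminal]
52. n25.cnt = 9  [terminal]
53. n26.sig = 6  [terminal]
54. n23.acc = 10  [(if A.env then A.tag else b.cnt) + 1]
55. n19.acc = 4  [A₁.acc + 7]
56. n10.env = 5  [A₁.acc + 1]
57. n10.idx = "qp"  ["qp"]
58. n1.acc = 11  [(if A₀.key then A₀.tag else S.env) + 6]
59. n0.env = 6  [6]
60. n0.idx = "wx"  ["wx"]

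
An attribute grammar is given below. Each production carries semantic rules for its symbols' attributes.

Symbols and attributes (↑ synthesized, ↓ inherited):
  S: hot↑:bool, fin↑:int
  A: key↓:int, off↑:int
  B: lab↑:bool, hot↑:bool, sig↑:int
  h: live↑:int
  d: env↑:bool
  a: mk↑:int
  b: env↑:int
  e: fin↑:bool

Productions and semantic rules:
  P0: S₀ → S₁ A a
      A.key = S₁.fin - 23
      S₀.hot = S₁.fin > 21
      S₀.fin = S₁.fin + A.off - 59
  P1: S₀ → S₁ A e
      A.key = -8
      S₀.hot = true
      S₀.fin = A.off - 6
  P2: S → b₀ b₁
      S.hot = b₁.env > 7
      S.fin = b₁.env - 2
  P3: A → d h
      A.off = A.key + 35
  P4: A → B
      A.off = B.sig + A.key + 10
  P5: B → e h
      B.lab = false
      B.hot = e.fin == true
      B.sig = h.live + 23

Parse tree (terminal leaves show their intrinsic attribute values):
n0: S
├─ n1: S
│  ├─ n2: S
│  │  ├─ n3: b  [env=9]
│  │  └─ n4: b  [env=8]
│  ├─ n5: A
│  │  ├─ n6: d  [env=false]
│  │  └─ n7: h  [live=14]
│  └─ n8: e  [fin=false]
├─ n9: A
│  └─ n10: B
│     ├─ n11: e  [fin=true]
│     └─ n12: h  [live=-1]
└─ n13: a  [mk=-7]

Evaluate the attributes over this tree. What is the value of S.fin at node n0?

1. n3.env = 9  [terminal]
2. n4.env = 8  [terminal]
3. n2.hot = true  [b₁.env > 7]
4. n2.fin = 6  [b₁.env - 2]
5. n5.key = -8  [-8]
6. n6.env = false  [terminal]
7. n7.live = 14  [terminal]
8. n5.off = 27  [A.key + 35]
9. n8.fin = false  [terminal]
10. n1.hot = true  [true]
11. n1.fin = 21  [A.off - 6]
12. n9.key = -2  [S₁.fin - 23]
13. n11.fin = true  [terminal]
14. n12.live = -1  [terminal]
15. n10.lab = false  [false]
16. n10.hot = true  [e.fin == true]
17. n10.sig = 22  [h.live + 23]
18. n9.off = 30  [B.sig + A.key + 10]
19. n13.mk = -7  [terminal]
20. n0.hot = false  [S₁.fin > 21]
21. n0.fin = -8  [S₁.fin + A.off - 59]

-8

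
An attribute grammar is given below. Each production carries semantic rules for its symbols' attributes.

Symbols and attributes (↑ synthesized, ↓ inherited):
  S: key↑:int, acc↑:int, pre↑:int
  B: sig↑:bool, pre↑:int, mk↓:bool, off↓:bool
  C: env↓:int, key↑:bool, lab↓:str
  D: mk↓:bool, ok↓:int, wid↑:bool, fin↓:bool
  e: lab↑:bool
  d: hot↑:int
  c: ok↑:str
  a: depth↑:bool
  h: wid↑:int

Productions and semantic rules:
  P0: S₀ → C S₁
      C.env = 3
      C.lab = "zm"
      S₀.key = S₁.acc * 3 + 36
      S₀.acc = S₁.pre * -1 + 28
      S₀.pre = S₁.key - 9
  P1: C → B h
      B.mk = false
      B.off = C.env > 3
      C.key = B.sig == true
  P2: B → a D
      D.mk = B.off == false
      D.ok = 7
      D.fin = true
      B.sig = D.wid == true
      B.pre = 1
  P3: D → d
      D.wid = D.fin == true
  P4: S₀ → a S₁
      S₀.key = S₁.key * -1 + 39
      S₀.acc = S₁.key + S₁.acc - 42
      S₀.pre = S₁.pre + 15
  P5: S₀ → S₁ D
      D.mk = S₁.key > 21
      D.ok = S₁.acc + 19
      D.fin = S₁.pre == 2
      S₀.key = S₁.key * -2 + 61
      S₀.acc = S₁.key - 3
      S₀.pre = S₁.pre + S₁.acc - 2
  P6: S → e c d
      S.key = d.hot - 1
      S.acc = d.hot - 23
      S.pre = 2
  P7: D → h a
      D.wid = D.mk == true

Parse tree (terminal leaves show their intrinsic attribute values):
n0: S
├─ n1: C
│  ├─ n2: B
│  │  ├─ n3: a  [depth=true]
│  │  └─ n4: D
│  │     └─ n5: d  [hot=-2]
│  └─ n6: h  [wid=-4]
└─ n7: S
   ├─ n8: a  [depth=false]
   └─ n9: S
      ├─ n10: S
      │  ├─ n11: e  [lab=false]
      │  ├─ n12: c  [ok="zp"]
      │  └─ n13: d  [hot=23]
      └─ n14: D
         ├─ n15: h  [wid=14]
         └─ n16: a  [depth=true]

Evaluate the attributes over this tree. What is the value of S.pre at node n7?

15

1. n1.env = 3  [3]
2. n1.lab = "zm"  ["zm"]
3. n2.mk = false  [false]
4. n2.off = false  [C.env > 3]
5. n3.depth = true  [terminal]
6. n4.mk = true  [B.off == false]
7. n4.ok = 7  [7]
8. n4.fin = true  [true]
9. n5.hot = -2  [terminal]
10. n4.wid = true  [D.fin == true]
11. n2.sig = true  [D.wid == true]
12. n2.pre = 1  [1]
13. n6.wid = -4  [terminal]
14. n1.key = true  [B.sig == true]
15. n8.depth = false  [terminal]
16. n11.lab = false  [terminal]
17. n12.ok = "zp"  [terminal]
18. n13.hot = 23  [terminal]
19. n10.key = 22  [d.hot - 1]
20. n10.acc = 0  [d.hot - 23]
21. n10.pre = 2  [2]
22. n14.mk = true  [S₁.key > 21]
23. n14.ok = 19  [S₁.acc + 19]
24. n14.fin = true  [S₁.pre == 2]
25. n15.wid = 14  [terminal]
26. n16.depth = true  [terminal]
27. n14.wid = true  [D.mk == true]
28. n9.key = 17  [S₁.key * -2 + 61]
29. n9.acc = 19  [S₁.key - 3]
30. n9.pre = 0  [S₁.pre + S₁.acc - 2]
31. n7.key = 22  [S₁.key * -1 + 39]
32. n7.acc = -6  [S₁.key + S₁.acc - 42]
33. n7.pre = 15  [S₁.pre + 15]
34. n0.key = 18  [S₁.acc * 3 + 36]
35. n0.acc = 13  [S₁.pre * -1 + 28]
36. n0.pre = 13  [S₁.key - 9]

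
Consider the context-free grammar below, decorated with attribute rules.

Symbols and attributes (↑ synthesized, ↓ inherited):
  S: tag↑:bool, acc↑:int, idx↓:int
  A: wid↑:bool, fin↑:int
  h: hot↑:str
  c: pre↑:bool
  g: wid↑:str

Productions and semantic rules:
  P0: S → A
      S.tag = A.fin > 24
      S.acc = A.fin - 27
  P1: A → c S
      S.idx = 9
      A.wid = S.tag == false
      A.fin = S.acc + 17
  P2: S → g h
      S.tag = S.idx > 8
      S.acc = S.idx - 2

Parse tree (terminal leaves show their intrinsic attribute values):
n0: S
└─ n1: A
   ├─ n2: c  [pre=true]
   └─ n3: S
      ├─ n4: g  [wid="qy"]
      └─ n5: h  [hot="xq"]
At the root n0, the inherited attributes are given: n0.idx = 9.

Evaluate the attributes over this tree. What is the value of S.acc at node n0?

1. n0.idx = 9  [given at root]
2. n2.pre = true  [terminal]
3. n3.idx = 9  [9]
4. n4.wid = "qy"  [terminal]
5. n5.hot = "xq"  [terminal]
6. n3.tag = true  [S.idx > 8]
7. n3.acc = 7  [S.idx - 2]
8. n1.wid = false  [S.tag == false]
9. n1.fin = 24  [S.acc + 17]
10. n0.tag = false  [A.fin > 24]
11. n0.acc = -3  [A.fin - 27]

-3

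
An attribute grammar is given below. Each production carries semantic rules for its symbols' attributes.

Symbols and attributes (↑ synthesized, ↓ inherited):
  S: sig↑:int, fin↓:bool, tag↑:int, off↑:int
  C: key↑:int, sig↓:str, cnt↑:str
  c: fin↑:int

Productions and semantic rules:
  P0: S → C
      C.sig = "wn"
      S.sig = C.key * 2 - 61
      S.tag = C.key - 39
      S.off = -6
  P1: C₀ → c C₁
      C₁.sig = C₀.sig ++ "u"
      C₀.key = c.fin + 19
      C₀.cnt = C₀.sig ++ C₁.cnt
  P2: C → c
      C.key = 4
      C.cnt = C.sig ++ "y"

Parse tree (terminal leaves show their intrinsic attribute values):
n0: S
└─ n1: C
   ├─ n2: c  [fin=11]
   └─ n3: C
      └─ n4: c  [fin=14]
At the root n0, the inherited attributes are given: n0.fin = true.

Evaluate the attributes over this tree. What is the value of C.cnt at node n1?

"wnwnuy"

1. n0.fin = true  [given at root]
2. n1.sig = "wn"  ["wn"]
3. n2.fin = 11  [terminal]
4. n3.sig = "wnu"  [C₀.sig ++ "u"]
5. n4.fin = 14  [terminal]
6. n3.key = 4  [4]
7. n3.cnt = "wnuy"  [C.sig ++ "y"]
8. n1.key = 30  [c.fin + 19]
9. n1.cnt = "wnwnuy"  [C₀.sig ++ C₁.cnt]
10. n0.sig = -1  [C.key * 2 - 61]
11. n0.tag = -9  [C.key - 39]
12. n0.off = -6  [-6]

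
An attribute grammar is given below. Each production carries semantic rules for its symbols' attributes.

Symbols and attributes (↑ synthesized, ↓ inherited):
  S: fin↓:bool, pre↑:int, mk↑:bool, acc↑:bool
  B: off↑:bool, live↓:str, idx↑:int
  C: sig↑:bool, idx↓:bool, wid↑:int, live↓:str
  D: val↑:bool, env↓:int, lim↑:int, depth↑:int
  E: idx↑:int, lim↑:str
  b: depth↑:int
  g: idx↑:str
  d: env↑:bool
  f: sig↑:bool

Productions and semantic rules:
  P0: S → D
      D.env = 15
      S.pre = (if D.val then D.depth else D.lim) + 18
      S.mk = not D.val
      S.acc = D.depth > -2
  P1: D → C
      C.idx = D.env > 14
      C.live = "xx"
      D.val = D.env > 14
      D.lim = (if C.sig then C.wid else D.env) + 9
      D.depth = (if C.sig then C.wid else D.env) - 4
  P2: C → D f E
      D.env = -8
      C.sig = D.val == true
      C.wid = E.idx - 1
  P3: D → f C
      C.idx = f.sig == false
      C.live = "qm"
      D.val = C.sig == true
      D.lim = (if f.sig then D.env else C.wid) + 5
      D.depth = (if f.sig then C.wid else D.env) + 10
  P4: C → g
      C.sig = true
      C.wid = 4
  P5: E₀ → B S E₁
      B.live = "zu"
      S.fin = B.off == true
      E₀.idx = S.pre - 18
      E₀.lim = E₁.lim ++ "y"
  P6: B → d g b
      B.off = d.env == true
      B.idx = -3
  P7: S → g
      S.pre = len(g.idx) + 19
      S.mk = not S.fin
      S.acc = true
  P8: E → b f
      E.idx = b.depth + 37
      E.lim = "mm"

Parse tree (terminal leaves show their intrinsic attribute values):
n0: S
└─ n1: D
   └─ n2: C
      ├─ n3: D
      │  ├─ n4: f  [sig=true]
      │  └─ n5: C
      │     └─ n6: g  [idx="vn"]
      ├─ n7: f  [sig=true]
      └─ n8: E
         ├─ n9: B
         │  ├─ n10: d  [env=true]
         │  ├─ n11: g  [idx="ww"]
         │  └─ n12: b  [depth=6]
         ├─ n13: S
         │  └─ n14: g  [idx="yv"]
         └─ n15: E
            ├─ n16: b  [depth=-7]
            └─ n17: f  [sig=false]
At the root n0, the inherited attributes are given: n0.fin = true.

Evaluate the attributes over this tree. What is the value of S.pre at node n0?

1. n0.fin = true  [given at root]
2. n1.env = 15  [15]
3. n2.idx = true  [D.env > 14]
4. n2.live = "xx"  ["xx"]
5. n3.env = -8  [-8]
6. n4.sig = true  [terminal]
7. n5.idx = false  [f.sig == false]
8. n5.live = "qm"  ["qm"]
9. n6.idx = "vn"  [terminal]
10. n5.sig = true  [true]
11. n5.wid = 4  [4]
12. n3.val = true  [C.sig == true]
13. n3.lim = -3  [(if f.sig then D.env else C.wid) + 5]
14. n3.depth = 14  [(if f.sig then C.wid else D.env) + 10]
15. n7.sig = true  [terminal]
16. n9.live = "zu"  ["zu"]
17. n10.env = true  [terminal]
18. n11.idx = "ww"  [terminal]
19. n12.depth = 6  [terminal]
20. n9.off = true  [d.env == true]
21. n9.idx = -3  [-3]
22. n13.fin = true  [B.off == true]
23. n14.idx = "yv"  [terminal]
24. n13.pre = 21  [len(g.idx) + 19]
25. n13.mk = false  [not S.fin]
26. n13.acc = true  [true]
27. n16.depth = -7  [terminal]
28. n17.sig = false  [terminal]
29. n15.idx = 30  [b.depth + 37]
30. n15.lim = "mm"  ["mm"]
31. n8.idx = 3  [S.pre - 18]
32. n8.lim = "mmy"  [E₁.lim ++ "y"]
33. n2.sig = true  [D.val == true]
34. n2.wid = 2  [E.idx - 1]
35. n1.val = true  [D.env > 14]
36. n1.lim = 11  [(if C.sig then C.wid else D.env) + 9]
37. n1.depth = -2  [(if C.sig then C.wid else D.env) - 4]
38. n0.pre = 16  [(if D.val then D.depth else D.lim) + 18]
39. n0.mk = false  [not D.val]
40. n0.acc = false  [D.depth > -2]

16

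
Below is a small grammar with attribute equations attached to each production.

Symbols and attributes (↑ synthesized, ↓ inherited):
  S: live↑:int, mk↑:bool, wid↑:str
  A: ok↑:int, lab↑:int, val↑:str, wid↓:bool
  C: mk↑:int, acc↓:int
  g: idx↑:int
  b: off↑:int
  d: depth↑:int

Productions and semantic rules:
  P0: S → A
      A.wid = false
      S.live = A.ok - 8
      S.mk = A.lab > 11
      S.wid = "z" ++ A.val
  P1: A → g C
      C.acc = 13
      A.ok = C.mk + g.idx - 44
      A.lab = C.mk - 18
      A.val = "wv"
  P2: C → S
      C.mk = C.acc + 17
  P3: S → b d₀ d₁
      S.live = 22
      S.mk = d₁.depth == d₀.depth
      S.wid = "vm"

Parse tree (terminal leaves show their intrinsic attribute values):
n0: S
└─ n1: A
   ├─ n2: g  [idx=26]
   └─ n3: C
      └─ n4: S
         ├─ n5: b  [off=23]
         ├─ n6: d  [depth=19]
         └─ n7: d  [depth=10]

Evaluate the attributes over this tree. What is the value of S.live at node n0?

4

1. n1.wid = false  [false]
2. n2.idx = 26  [terminal]
3. n3.acc = 13  [13]
4. n5.off = 23  [terminal]
5. n6.depth = 19  [terminal]
6. n7.depth = 10  [terminal]
7. n4.live = 22  [22]
8. n4.mk = false  [d₁.depth == d₀.depth]
9. n4.wid = "vm"  ["vm"]
10. n3.mk = 30  [C.acc + 17]
11. n1.ok = 12  [C.mk + g.idx - 44]
12. n1.lab = 12  [C.mk - 18]
13. n1.val = "wv"  ["wv"]
14. n0.live = 4  [A.ok - 8]
15. n0.mk = true  [A.lab > 11]
16. n0.wid = "zwv"  ["z" ++ A.val]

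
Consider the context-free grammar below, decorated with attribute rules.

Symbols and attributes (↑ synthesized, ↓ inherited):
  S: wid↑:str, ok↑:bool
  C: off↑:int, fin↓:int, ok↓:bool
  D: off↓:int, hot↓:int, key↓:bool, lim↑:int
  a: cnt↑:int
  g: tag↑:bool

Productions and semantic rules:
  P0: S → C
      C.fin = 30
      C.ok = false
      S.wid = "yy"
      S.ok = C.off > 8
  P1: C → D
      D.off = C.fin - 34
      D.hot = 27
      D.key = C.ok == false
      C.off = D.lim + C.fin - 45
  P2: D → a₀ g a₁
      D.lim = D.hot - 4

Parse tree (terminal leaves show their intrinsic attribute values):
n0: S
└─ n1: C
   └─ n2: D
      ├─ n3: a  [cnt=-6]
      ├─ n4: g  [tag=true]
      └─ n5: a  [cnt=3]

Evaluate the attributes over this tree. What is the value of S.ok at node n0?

1. n1.fin = 30  [30]
2. n1.ok = false  [false]
3. n2.off = -4  [C.fin - 34]
4. n2.hot = 27  [27]
5. n2.key = true  [C.ok == false]
6. n3.cnt = -6  [terminal]
7. n4.tag = true  [terminal]
8. n5.cnt = 3  [terminal]
9. n2.lim = 23  [D.hot - 4]
10. n1.off = 8  [D.lim + C.fin - 45]
11. n0.wid = "yy"  ["yy"]
12. n0.ok = false  [C.off > 8]

false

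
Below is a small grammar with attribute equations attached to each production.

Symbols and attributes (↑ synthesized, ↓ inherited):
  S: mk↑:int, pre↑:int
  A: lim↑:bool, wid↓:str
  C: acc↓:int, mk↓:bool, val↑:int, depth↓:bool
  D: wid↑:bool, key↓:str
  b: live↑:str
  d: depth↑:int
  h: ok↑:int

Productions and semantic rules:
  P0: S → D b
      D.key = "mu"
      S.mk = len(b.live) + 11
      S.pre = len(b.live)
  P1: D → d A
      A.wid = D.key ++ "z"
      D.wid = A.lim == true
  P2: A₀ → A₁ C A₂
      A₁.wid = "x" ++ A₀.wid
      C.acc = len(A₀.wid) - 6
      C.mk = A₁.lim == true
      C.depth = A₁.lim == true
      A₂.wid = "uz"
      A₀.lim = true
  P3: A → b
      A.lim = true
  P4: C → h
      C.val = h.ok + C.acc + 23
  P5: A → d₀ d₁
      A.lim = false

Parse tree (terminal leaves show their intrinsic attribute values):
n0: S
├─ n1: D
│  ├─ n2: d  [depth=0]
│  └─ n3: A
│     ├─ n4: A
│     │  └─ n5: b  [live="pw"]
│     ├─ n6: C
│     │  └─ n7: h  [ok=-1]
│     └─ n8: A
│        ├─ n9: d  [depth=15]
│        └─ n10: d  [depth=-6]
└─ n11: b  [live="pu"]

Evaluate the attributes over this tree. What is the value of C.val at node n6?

19

1. n1.key = "mu"  ["mu"]
2. n2.depth = 0  [terminal]
3. n3.wid = "muz"  [D.key ++ "z"]
4. n4.wid = "xmuz"  ["x" ++ A₀.wid]
5. n5.live = "pw"  [terminal]
6. n4.lim = true  [true]
7. n6.acc = -3  [len(A₀.wid) - 6]
8. n6.mk = true  [A₁.lim == true]
9. n6.depth = true  [A₁.lim == true]
10. n7.ok = -1  [terminal]
11. n6.val = 19  [h.ok + C.acc + 23]
12. n8.wid = "uz"  ["uz"]
13. n9.depth = 15  [terminal]
14. n10.depth = -6  [terminal]
15. n8.lim = false  [false]
16. n3.lim = true  [true]
17. n1.wid = true  [A.lim == true]
18. n11.live = "pu"  [terminal]
19. n0.mk = 13  [len(b.live) + 11]
20. n0.pre = 2  [len(b.live)]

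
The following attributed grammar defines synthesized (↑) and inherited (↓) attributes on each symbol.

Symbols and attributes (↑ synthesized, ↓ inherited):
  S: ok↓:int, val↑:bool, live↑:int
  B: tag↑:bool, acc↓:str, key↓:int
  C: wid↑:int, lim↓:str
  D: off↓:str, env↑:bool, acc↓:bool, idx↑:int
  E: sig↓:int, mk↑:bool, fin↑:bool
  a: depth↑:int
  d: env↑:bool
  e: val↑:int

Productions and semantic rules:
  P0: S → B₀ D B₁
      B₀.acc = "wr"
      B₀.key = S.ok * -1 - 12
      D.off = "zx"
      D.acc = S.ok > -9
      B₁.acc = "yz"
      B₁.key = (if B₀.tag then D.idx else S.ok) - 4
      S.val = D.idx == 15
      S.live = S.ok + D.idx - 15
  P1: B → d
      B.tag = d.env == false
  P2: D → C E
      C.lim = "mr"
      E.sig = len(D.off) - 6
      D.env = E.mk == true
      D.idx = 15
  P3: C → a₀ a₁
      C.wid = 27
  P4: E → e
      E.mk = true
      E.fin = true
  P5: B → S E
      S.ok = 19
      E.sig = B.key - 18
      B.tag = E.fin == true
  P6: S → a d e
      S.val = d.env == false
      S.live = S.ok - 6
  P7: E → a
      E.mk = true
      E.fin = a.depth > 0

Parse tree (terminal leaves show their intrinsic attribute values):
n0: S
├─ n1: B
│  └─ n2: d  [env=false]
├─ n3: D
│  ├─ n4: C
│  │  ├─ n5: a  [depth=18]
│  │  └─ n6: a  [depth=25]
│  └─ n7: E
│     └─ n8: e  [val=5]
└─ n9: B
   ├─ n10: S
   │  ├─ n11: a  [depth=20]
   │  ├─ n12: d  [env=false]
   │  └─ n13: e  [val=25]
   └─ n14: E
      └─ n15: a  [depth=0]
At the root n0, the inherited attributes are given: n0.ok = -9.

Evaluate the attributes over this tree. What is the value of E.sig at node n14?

-7

1. n0.ok = -9  [given at root]
2. n1.acc = "wr"  ["wr"]
3. n1.key = -3  [S.ok * -1 - 12]
4. n2.env = false  [terminal]
5. n1.tag = true  [d.env == false]
6. n3.off = "zx"  ["zx"]
7. n3.acc = false  [S.ok > -9]
8. n4.lim = "mr"  ["mr"]
9. n5.depth = 18  [terminal]
10. n6.depth = 25  [terminal]
11. n4.wid = 27  [27]
12. n7.sig = -4  [len(D.off) - 6]
13. n8.val = 5  [terminal]
14. n7.mk = true  [true]
15. n7.fin = true  [true]
16. n3.env = true  [E.mk == true]
17. n3.idx = 15  [15]
18. n9.acc = "yz"  ["yz"]
19. n9.key = 11  [(if B₀.tag then D.idx else S.ok) - 4]
20. n10.ok = 19  [19]
21. n11.depth = 20  [terminal]
22. n12.env = false  [terminal]
23. n13.val = 25  [terminal]
24. n10.val = true  [d.env == false]
25. n10.live = 13  [S.ok - 6]
26. n14.sig = -7  [B.key - 18]
27. n15.depth = 0  [terminal]
28. n14.mk = true  [true]
29. n14.fin = false  [a.depth > 0]
30. n9.tag = false  [E.fin == true]
31. n0.val = true  [D.idx == 15]
32. n0.live = -9  [S.ok + D.idx - 15]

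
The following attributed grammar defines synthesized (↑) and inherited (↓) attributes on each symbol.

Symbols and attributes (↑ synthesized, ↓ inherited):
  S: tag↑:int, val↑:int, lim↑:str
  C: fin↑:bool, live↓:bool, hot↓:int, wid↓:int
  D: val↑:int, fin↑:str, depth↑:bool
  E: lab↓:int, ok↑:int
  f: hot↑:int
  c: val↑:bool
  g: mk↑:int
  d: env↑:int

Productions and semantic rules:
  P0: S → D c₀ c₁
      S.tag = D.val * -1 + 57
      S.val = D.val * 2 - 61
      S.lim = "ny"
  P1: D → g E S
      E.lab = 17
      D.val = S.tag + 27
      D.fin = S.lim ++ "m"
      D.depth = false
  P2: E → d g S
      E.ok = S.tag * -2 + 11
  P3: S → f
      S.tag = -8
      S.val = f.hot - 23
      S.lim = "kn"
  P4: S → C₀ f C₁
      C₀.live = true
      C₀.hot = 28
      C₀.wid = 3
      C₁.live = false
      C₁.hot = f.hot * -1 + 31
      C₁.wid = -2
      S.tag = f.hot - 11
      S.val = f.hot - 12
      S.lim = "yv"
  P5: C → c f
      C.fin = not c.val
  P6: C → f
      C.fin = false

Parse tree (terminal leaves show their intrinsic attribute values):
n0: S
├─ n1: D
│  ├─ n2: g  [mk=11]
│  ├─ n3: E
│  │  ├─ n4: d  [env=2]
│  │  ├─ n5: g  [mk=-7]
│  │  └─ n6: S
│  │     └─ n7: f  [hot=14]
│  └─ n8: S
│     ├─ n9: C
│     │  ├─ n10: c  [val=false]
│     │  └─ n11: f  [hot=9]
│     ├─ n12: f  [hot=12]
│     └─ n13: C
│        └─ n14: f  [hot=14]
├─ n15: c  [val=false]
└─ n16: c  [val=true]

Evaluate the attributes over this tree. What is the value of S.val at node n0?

-5

1. n2.mk = 11  [terminal]
2. n3.lab = 17  [17]
3. n4.env = 2  [terminal]
4. n5.mk = -7  [terminal]
5. n7.hot = 14  [terminal]
6. n6.tag = -8  [-8]
7. n6.val = -9  [f.hot - 23]
8. n6.lim = "kn"  ["kn"]
9. n3.ok = 27  [S.tag * -2 + 11]
10. n9.live = true  [true]
11. n9.hot = 28  [28]
12. n9.wid = 3  [3]
13. n10.val = false  [terminal]
14. n11.hot = 9  [terminal]
15. n9.fin = true  [not c.val]
16. n12.hot = 12  [terminal]
17. n13.live = false  [false]
18. n13.hot = 19  [f.hot * -1 + 31]
19. n13.wid = -2  [-2]
20. n14.hot = 14  [terminal]
21. n13.fin = false  [false]
22. n8.tag = 1  [f.hot - 11]
23. n8.val = 0  [f.hot - 12]
24. n8.lim = "yv"  ["yv"]
25. n1.val = 28  [S.tag + 27]
26. n1.fin = "yvm"  [S.lim ++ "m"]
27. n1.depth = false  [false]
28. n15.val = false  [terminal]
29. n16.val = true  [terminal]
30. n0.tag = 29  [D.val * -1 + 57]
31. n0.val = -5  [D.val * 2 - 61]
32. n0.lim = "ny"  ["ny"]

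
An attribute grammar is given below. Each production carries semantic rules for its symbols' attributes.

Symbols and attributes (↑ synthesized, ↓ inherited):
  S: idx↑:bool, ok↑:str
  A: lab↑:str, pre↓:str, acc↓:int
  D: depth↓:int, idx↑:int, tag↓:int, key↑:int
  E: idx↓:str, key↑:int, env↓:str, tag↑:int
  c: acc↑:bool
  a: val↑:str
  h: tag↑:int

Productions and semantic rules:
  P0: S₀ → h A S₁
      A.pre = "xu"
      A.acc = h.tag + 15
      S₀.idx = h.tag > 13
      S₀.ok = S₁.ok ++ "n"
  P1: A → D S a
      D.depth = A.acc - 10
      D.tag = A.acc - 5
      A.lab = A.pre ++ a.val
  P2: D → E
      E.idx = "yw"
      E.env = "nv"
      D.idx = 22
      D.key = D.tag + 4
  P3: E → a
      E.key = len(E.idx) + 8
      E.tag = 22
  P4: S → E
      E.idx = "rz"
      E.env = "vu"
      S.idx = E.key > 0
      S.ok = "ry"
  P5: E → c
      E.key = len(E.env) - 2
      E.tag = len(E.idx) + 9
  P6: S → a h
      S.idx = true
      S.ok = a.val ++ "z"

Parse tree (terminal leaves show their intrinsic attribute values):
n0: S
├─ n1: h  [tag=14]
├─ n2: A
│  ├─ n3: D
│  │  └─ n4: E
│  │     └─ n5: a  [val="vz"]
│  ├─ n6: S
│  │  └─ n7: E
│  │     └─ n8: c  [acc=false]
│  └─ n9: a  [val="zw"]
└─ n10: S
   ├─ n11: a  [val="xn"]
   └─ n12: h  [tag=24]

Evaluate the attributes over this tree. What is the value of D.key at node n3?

28

1. n1.tag = 14  [terminal]
2. n2.pre = "xu"  ["xu"]
3. n2.acc = 29  [h.tag + 15]
4. n3.depth = 19  [A.acc - 10]
5. n3.tag = 24  [A.acc - 5]
6. n4.idx = "yw"  ["yw"]
7. n4.env = "nv"  ["nv"]
8. n5.val = "vz"  [terminal]
9. n4.key = 10  [len(E.idx) + 8]
10. n4.tag = 22  [22]
11. n3.idx = 22  [22]
12. n3.key = 28  [D.tag + 4]
13. n7.idx = "rz"  ["rz"]
14. n7.env = "vu"  ["vu"]
15. n8.acc = false  [terminal]
16. n7.key = 0  [len(E.env) - 2]
17. n7.tag = 11  [len(E.idx) + 9]
18. n6.idx = false  [E.key > 0]
19. n6.ok = "ry"  ["ry"]
20. n9.val = "zw"  [terminal]
21. n2.lab = "xuzw"  [A.pre ++ a.val]
22. n11.val = "xn"  [terminal]
23. n12.tag = 24  [terminal]
24. n10.idx = true  [true]
25. n10.ok = "xnz"  [a.val ++ "z"]
26. n0.idx = true  [h.tag > 13]
27. n0.ok = "xnzn"  [S₁.ok ++ "n"]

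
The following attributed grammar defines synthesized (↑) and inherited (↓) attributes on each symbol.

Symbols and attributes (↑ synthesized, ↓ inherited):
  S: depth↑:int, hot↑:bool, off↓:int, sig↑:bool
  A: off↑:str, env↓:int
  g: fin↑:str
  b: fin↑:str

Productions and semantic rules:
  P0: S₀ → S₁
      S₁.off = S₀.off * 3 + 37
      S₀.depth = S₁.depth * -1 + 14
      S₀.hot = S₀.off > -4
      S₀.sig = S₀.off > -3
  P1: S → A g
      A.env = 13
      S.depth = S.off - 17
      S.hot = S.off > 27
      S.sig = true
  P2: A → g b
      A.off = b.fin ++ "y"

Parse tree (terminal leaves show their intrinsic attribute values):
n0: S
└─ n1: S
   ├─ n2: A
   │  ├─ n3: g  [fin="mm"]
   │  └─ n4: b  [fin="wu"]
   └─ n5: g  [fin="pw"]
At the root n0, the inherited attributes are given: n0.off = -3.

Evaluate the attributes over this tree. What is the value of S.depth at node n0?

3

1. n0.off = -3  [given at root]
2. n1.off = 28  [S₀.off * 3 + 37]
3. n2.env = 13  [13]
4. n3.fin = "mm"  [terminal]
5. n4.fin = "wu"  [terminal]
6. n2.off = "wuy"  [b.fin ++ "y"]
7. n5.fin = "pw"  [terminal]
8. n1.depth = 11  [S.off - 17]
9. n1.hot = true  [S.off > 27]
10. n1.sig = true  [true]
11. n0.depth = 3  [S₁.depth * -1 + 14]
12. n0.hot = true  [S₀.off > -4]
13. n0.sig = false  [S₀.off > -3]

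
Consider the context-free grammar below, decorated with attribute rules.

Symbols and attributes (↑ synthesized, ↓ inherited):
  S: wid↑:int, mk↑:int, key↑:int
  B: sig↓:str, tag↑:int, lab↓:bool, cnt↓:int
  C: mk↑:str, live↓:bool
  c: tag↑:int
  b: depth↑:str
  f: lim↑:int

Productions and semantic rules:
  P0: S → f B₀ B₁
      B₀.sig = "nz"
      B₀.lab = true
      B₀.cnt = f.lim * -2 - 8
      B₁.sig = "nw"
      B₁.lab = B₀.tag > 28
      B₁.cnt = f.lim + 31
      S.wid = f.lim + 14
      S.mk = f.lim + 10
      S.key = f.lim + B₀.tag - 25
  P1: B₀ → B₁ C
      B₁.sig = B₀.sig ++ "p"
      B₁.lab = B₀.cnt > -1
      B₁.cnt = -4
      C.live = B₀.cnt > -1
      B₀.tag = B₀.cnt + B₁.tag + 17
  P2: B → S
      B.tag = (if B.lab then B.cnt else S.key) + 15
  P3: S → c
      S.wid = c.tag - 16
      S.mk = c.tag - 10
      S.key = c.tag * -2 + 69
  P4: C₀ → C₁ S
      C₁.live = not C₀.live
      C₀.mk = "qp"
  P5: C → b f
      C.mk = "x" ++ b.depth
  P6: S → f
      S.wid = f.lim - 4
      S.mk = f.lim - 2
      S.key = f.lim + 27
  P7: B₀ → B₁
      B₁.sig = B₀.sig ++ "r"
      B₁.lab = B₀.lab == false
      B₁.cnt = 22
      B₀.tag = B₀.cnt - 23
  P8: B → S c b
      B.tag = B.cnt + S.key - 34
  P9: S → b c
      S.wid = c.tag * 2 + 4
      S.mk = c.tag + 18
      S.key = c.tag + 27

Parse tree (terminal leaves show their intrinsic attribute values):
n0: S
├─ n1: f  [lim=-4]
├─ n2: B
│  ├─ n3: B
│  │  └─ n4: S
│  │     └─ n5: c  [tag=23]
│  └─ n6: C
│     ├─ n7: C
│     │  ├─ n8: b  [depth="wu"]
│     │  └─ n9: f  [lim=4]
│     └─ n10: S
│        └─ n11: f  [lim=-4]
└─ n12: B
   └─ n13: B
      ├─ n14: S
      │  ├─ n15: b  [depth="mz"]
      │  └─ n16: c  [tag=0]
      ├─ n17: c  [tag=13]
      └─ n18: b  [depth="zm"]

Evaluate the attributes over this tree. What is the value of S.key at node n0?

1. n1.lim = -4  [terminal]
2. n2.sig = "nz"  ["nz"]
3. n2.lab = true  [true]
4. n2.cnt = 0  [f.lim * -2 - 8]
5. n3.sig = "nzp"  [B₀.sig ++ "p"]
6. n3.lab = true  [B₀.cnt > -1]
7. n3.cnt = -4  [-4]
8. n5.tag = 23  [terminal]
9. n4.wid = 7  [c.tag - 16]
10. n4.mk = 13  [c.tag - 10]
11. n4.key = 23  [c.tag * -2 + 69]
12. n3.tag = 11  [(if B.lab then B.cnt else S.key) + 15]
13. n6.live = true  [B₀.cnt > -1]
14. n7.live = false  [not C₀.live]
15. n8.depth = "wu"  [terminal]
16. n9.lim = 4  [terminal]
17. n7.mk = "xwu"  ["x" ++ b.depth]
18. n11.lim = -4  [terminal]
19. n10.wid = -8  [f.lim - 4]
20. n10.mk = -6  [f.lim - 2]
21. n10.key = 23  [f.lim + 27]
22. n6.mk = "qp"  ["qp"]
23. n2.tag = 28  [B₀.cnt + B₁.tag + 17]
24. n12.sig = "nw"  ["nw"]
25. n12.lab = false  [B₀.tag > 28]
26. n12.cnt = 27  [f.lim + 31]
27. n13.sig = "nwr"  [B₀.sig ++ "r"]
28. n13.lab = true  [B₀.lab == false]
29. n13.cnt = 22  [22]
30. n15.depth = "mz"  [terminal]
31. n16.tag = 0  [terminal]
32. n14.wid = 4  [c.tag * 2 + 4]
33. n14.mk = 18  [c.tag + 18]
34. n14.key = 27  [c.tag + 27]
35. n17.tag = 13  [terminal]
36. n18.depth = "zm"  [terminal]
37. n13.tag = 15  [B.cnt + S.key - 34]
38. n12.tag = 4  [B₀.cnt - 23]
39. n0.wid = 10  [f.lim + 14]
40. n0.mk = 6  [f.lim + 10]
41. n0.key = -1  [f.lim + B₀.tag - 25]

-1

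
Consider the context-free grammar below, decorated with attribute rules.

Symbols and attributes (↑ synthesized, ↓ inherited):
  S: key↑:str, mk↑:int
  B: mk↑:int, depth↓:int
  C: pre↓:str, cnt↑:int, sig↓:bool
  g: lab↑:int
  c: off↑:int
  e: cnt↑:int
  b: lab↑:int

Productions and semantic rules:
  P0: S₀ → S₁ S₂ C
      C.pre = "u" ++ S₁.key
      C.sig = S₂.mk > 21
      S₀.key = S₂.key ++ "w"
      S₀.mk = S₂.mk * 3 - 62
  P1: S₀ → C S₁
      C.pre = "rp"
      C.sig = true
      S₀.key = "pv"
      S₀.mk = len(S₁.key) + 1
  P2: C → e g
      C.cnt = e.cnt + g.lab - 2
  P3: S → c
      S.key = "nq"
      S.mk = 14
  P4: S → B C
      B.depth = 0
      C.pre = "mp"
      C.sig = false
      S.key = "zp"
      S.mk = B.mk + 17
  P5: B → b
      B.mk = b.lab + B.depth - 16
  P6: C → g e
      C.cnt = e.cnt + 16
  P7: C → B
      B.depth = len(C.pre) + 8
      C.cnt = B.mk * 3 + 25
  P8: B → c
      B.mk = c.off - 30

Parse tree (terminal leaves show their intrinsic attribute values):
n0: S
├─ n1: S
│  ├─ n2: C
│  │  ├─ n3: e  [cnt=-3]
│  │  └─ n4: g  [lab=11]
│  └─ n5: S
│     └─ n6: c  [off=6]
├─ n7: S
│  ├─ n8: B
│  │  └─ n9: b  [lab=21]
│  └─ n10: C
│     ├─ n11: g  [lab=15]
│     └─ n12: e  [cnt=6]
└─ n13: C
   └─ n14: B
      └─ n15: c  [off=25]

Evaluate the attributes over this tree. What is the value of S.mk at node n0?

4

1. n2.pre = "rp"  ["rp"]
2. n2.sig = true  [true]
3. n3.cnt = -3  [terminal]
4. n4.lab = 11  [terminal]
5. n2.cnt = 6  [e.cnt + g.lab - 2]
6. n6.off = 6  [terminal]
7. n5.key = "nq"  ["nq"]
8. n5.mk = 14  [14]
9. n1.key = "pv"  ["pv"]
10. n1.mk = 3  [len(S₁.key) + 1]
11. n8.depth = 0  [0]
12. n9.lab = 21  [terminal]
13. n8.mk = 5  [b.lab + B.depth - 16]
14. n10.pre = "mp"  ["mp"]
15. n10.sig = false  [false]
16. n11.lab = 15  [terminal]
17. n12.cnt = 6  [terminal]
18. n10.cnt = 22  [e.cnt + 16]
19. n7.key = "zp"  ["zp"]
20. n7.mk = 22  [B.mk + 17]
21. n13.pre = "upv"  ["u" ++ S₁.key]
22. n13.sig = true  [S₂.mk > 21]
23. n14.depth = 11  [len(C.pre) + 8]
24. n15.off = 25  [terminal]
25. n14.mk = -5  [c.off - 30]
26. n13.cnt = 10  [B.mk * 3 + 25]
27. n0.key = "zpw"  [S₂.key ++ "w"]
28. n0.mk = 4  [S₂.mk * 3 - 62]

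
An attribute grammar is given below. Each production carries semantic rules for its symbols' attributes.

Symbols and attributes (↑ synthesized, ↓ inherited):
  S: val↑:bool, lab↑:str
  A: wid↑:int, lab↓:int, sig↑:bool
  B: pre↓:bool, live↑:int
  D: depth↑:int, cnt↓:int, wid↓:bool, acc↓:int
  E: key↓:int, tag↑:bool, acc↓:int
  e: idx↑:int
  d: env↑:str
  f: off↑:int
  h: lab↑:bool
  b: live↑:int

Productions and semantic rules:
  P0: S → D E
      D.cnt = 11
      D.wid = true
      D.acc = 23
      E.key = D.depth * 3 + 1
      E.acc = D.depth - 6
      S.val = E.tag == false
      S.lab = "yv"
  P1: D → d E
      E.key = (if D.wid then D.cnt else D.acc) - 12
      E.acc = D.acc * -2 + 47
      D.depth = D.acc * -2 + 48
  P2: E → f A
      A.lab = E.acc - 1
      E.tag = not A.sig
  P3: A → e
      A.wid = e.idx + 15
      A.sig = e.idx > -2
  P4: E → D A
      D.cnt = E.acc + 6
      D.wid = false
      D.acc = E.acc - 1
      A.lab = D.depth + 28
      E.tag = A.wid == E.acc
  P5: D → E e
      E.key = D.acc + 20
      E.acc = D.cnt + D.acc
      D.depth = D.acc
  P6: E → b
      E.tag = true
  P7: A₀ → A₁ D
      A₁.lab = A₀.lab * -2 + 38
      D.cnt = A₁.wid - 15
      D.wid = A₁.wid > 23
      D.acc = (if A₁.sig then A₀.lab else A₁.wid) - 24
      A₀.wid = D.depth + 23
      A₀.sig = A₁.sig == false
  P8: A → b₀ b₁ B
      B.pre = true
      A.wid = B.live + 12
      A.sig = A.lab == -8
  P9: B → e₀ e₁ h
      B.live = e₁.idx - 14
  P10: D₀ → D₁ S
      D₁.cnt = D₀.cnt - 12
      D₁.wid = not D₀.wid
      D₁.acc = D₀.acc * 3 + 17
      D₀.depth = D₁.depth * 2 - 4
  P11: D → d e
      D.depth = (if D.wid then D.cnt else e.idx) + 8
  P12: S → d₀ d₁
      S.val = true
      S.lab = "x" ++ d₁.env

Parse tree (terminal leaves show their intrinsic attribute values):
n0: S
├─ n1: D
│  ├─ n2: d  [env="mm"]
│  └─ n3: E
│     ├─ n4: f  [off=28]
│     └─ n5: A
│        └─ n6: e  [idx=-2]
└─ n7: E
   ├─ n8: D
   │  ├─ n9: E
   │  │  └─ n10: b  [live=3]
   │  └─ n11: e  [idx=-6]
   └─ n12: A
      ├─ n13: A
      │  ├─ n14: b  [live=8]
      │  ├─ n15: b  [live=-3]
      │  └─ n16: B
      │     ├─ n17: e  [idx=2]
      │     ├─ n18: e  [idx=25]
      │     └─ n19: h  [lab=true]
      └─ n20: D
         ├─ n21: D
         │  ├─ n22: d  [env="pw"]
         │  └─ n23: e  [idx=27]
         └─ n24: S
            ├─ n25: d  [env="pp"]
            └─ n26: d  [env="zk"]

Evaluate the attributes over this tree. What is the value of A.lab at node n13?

1. n1.cnt = 11  [11]
2. n1.wid = true  [true]
3. n1.acc = 23  [23]
4. n2.env = "mm"  [terminal]
5. n3.key = -1  [(if D.wid then D.cnt else D.acc) - 12]
6. n3.acc = 1  [D.acc * -2 + 47]
7. n4.off = 28  [terminal]
8. n5.lab = 0  [E.acc - 1]
9. n6.idx = -2  [terminal]
10. n5.wid = 13  [e.idx + 15]
11. n5.sig = false  [e.idx > -2]
12. n3.tag = true  [not A.sig]
13. n1.depth = 2  [D.acc * -2 + 48]
14. n7.key = 7  [D.depth * 3 + 1]
15. n7.acc = -4  [D.depth - 6]
16. n8.cnt = 2  [E.acc + 6]
17. n8.wid = false  [false]
18. n8.acc = -5  [E.acc - 1]
19. n9.key = 15  [D.acc + 20]
20. n9.acc = -3  [D.cnt + D.acc]
21. n10.live = 3  [terminal]
22. n9.tag = true  [true]
23. n11.idx = -6  [terminal]
24. n8.depth = -5  [D.acc]
25. n12.lab = 23  [D.depth + 28]
26. n13.lab = -8  [A₀.lab * -2 + 38]
27. n14.live = 8  [terminal]
28. n15.live = -3  [terminal]
29. n16.pre = true  [true]
30. n17.idx = 2  [terminal]
31. n18.idx = 25  [terminal]
32. n19.lab = true  [terminal]
33. n16.live = 11  [e₁.idx - 14]
34. n13.wid = 23  [B.live + 12]
35. n13.sig = true  [A.lab == -8]
36. n20.cnt = 8  [A₁.wid - 15]
37. n20.wid = false  [A₁.wid > 23]
38. n20.acc = -1  [(if A₁.sig then A₀.lab else A₁.wid) - 24]
39. n21.cnt = -4  [D₀.cnt - 12]
40. n21.wid = true  [not D₀.wid]
41. n21.acc = 14  [D₀.acc * 3 + 17]
42. n22.env = "pw"  [terminal]
43. n23.idx = 27  [terminal]
44. n21.depth = 4  [(if D.wid then D.cnt else e.idx) + 8]
45. n25.env = "pp"  [terminal]
46. n26.env = "zk"  [terminal]
47. n24.val = true  [true]
48. n24.lab = "xzk"  ["x" ++ d₁.env]
49. n20.depth = 4  [D₁.depth * 2 - 4]
50. n12.wid = 27  [D.depth + 23]
51. n12.sig = false  [A₁.sig == false]
52. n7.tag = false  [A.wid == E.acc]
53. n0.val = true  [E.tag == false]
54. n0.lab = "yv"  ["yv"]

-8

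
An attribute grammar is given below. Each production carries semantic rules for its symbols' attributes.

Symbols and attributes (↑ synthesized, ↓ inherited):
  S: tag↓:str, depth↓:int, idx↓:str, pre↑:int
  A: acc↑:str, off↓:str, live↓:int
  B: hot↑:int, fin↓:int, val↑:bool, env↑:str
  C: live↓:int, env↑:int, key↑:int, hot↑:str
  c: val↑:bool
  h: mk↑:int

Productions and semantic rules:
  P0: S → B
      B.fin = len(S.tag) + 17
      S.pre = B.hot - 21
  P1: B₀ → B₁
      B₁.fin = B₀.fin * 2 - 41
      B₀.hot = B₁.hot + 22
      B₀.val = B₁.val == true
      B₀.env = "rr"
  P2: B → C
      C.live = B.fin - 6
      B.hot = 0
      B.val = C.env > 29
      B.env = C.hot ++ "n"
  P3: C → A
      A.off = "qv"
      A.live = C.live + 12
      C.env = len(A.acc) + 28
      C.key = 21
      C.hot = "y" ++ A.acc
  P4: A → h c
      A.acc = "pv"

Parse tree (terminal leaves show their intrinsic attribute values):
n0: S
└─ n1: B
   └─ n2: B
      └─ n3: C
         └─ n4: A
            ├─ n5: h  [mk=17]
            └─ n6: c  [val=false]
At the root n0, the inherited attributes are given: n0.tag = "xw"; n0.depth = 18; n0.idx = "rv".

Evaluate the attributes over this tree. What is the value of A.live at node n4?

3

1. n0.tag = "xw"  [given at root]
2. n0.depth = 18  [given at root]
3. n0.idx = "rv"  [given at root]
4. n1.fin = 19  [len(S.tag) + 17]
5. n2.fin = -3  [B₀.fin * 2 - 41]
6. n3.live = -9  [B.fin - 6]
7. n4.off = "qv"  ["qv"]
8. n4.live = 3  [C.live + 12]
9. n5.mk = 17  [terminal]
10. n6.val = false  [terminal]
11. n4.acc = "pv"  ["pv"]
12. n3.env = 30  [len(A.acc) + 28]
13. n3.key = 21  [21]
14. n3.hot = "ypv"  ["y" ++ A.acc]
15. n2.hot = 0  [0]
16. n2.val = true  [C.env > 29]
17. n2.env = "ypvn"  [C.hot ++ "n"]
18. n1.hot = 22  [B₁.hot + 22]
19. n1.val = true  [B₁.val == true]
20. n1.env = "rr"  ["rr"]
21. n0.pre = 1  [B.hot - 21]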